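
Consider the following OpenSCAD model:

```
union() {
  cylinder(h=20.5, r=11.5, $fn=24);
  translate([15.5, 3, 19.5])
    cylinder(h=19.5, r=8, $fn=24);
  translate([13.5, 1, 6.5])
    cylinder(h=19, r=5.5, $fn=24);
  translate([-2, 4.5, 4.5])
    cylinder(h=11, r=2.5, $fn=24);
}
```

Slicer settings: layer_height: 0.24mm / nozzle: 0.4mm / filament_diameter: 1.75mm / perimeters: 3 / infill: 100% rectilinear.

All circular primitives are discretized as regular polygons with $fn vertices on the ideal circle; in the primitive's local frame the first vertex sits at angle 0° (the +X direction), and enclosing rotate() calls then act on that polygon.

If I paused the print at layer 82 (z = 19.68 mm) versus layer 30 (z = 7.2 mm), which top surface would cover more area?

layer 82 (z = 19.68 mm)

Layer 82 (z = 19.68): the r=11.5 cylinder gives a regular 24-gon of circumradius 11.5 (constant along its height) (area = (24/2)·11.500²·sin(360°/24) = 410.75 mm²); the r=8 cylinder at (15.5, 3) contributes a regular 24-gon of circumradius 8 (area = (24/2)·8.000²·sin(360°/24) = 198.77 mm²); the r=5.5 cylinder at (13.5, 1) contributes a regular 24-gon of circumradius 5.5 (area = (24/2)·5.500²·sin(360°/24) = 93.95 mm²); the cylinder at (-2, 4.5) is not intersected at this z (z outside [4.5, 15.5]); Merging all regions: the regions partially overlap — summed areas 703.47 mm² minus the doubly-counted overlap 120.66 mm² gives 582.81 mm² — area = 582.81 mm². So its area = 582.81 mm². Layer 30 (z = 7.2): the r=11.5 cylinder contributes a regular 24-gon of circumradius 11.5 (area = (24/2)·11.500²·sin(360°/24) = 410.75 mm²); the cylinder at (15.5, 3) is not intersected at this z (z outside [19.5, 39]); the cylinder at (13.5, 1): section is a regular 24-gon, circumradius r=5.5 (area = (24/2)·5.500²·sin(360°/24) = 93.95 mm²); the cylinder at (-2, 4.5): section is a regular 24-gon, circumradius r=2.5 (area = (24/2)·2.500²·sin(360°/24) = 19.41 mm²); Merging all regions: the regions partially overlap — summed areas 524.11 mm² minus the doubly-counted overlap 40.66 mm² gives 483.45 mm² — area = 483.45 mm². So its area = 483.45 mm². Layer 82 is larger (582.81 vs 483.45 mm²).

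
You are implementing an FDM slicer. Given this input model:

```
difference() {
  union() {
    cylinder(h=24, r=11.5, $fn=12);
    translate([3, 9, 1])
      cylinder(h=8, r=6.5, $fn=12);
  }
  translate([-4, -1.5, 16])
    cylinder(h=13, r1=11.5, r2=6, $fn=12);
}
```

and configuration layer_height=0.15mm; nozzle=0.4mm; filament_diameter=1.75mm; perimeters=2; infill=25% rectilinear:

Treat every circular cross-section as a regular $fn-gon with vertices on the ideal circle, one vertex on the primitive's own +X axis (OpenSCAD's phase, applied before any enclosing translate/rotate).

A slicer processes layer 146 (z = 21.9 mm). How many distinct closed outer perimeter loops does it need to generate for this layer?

1

At z = 21.9 mm: the cylinder: section is a regular 12-gon, circumradius r=11.5; the cylinder at (3, 9) is not intersected at this z (z outside [1, 9]); Combining (union): only the r=11.5 cylinder is present, so the union is just that shape — 1 connected region; the cone at (-4, -1.5) contributes a regular 12-gon of circumradius 9.004 (interpolated between r1=11.5 and r2=6 at t=0.454); Taking the first minus the rest: starting from that combined region, the cone at (-4, -1.5) partially overlaps it — only the 220.39 mm² overlap (of its 243.21 mm²) is removed, clipping the outline — 1 connected region. The result has 1 disconnected region.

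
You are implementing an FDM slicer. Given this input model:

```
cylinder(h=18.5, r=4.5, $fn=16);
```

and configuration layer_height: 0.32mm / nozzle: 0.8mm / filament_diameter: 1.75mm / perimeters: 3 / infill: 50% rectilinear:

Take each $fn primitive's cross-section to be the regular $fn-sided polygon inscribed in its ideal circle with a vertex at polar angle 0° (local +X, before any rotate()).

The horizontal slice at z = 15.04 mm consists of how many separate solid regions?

1

At z = 15.04 mm: the cylinder: section is a regular 16-gon, circumradius r=4.5. The result has 1 disconnected region.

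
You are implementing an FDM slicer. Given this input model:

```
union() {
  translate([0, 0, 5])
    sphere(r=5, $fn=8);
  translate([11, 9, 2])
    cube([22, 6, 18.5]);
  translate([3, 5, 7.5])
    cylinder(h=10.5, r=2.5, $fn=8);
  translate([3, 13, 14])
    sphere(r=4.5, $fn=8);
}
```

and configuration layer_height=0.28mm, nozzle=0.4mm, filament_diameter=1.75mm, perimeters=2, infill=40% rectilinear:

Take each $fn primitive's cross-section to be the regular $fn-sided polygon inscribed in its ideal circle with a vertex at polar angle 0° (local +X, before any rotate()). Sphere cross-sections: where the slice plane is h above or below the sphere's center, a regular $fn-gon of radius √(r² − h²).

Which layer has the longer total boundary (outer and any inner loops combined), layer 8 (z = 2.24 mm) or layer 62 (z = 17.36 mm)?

Layer 8 (z = 2.24): the sphere: section is a regular 8-gon, circumradius = √(r²−h²) = √(5²−2.76²) = 4.169 (perimeter = 2·8·4.169·sin(180°/8) = 25.53 mm); the cube at (11, 9) (footprint 22×6) is included at this height (perimeter 56.00 mm); the cylinder at (3, 5) does not reach this height (z outside [7.5, 18]); the sphere at (3, 13) does not reach this height (|z−center|=11.760 > r=4.5); Merging all regions: the 2 present regions are separate (no shared area or edge), so areas and boundary lengths simply add and each stays a separate island — boundary = 81.53 mm. So its perimeter = 81.53 mm. Layer 62 (z = 17.36): the sphere is absent (|z−center|=12.360 > r=5); the 22×6 cube at (11, 9) contributes its full rectangle (perimeter 56.00 mm); the r=2.5 cylinder at (3, 5) contributes a regular 8-gon of circumradius 2.5 (perimeter = 2·8·2.500·sin(180°/8) = 15.31 mm); the sphere at (3, 13): section is a regular 8-gon, circumradius = √(r²−h²) = √(4.5²−3.36²) = 2.993 (perimeter = 2·8·2.993·sin(180°/8) = 18.33 mm); Taking the union: the 3 present regions are separate (no shared area or edge), so areas and boundary lengths simply add and each stays a separate island — boundary = 89.64 mm. So its perimeter = 89.64 mm. Layer 62 is larger (89.64 vs 81.53 mm).

layer 62 (z = 17.36 mm)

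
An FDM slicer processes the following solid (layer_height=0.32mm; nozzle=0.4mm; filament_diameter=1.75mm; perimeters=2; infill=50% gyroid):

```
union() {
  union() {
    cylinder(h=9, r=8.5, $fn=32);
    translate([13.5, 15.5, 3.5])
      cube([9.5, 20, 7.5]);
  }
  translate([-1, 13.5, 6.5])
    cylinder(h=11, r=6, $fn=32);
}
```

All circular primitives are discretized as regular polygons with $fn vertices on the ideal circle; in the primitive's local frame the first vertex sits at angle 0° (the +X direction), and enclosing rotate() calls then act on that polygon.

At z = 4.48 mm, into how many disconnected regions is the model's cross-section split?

2

At z = 4.48 mm: the r=8.5 cylinder contributes a regular 32-gon of circumradius 8.5; the cube at (13.5, 15.5) is present — its section is the full 9.5×20 rectangle; Merging all regions: the 2 present regions are separate (no shared area or edge), so areas and boundary lengths simply add and each stays a separate island — 2 connected regions; the cylinder at (-1, 13.5) is absent (z outside [6.5, 17.5]); Merging all regions: only the result so far is present, so the union is just that shape — 2 connected regions. The result has 2 disconnected regions.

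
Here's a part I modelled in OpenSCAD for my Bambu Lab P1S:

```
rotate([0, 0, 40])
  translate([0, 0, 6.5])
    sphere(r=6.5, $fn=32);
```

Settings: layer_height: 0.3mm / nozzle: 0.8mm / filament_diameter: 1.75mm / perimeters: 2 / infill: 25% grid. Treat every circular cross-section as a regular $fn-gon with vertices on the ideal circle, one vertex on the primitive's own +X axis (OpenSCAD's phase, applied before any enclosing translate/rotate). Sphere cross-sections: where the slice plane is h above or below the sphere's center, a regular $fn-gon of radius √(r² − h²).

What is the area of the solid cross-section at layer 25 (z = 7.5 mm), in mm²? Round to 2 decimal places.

At z = 7.5 mm: the sphere: section is a regular 32-gon, circumradius = √(r²−h²) = √(6.5²−1²) = 6.423 (area = (32/2)·6.423²·sin(360°/32) = 128.76 mm²); (rotated 40° about Z; rotation is an isometry so areas/perimeters/island counts are preserved). Overall, the cross-section is a single solid region. Net area = 128.76 mm².

128.76 mm²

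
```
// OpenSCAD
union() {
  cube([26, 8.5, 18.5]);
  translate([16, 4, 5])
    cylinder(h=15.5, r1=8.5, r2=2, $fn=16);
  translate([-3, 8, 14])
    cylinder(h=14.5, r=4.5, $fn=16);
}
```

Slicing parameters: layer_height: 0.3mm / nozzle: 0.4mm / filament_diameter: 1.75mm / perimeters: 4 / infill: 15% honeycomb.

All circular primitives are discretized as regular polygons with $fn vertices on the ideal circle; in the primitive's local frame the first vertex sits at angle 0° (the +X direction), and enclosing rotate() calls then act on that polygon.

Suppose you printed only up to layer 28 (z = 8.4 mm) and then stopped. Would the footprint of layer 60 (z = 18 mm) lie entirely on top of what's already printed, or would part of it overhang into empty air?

Compare the two slices. At z = 8.4: the cube is present — its section is the full 26×8.5 rectangle (area 221.00 mm²); the cone at (16, 4): at t=0.219 of its height the radius interpolates to r₁+(r₂−r₁)t = 7.074, giving a regular 16-gon of that circumradius (area = (16/2)·7.074²·sin(360°/16) = 153.21 mm²); the cylinder at (-3, 8) does not reach this height (z outside [14, 28.5]); Merging all regions: the regions partially overlap — summed areas 374.21 mm² minus the doubly-counted overlap 110.76 mm² gives 263.45 mm² — area = 263.45 mm². At z = 18: the cube is present — its section is the full 26×8.5 rectangle (area 221.00 mm²); the cone at (16, 4): at t=0.839 of its height the radius interpolates to r₁+(r₂−r₁)t = 3.048, giving a regular 16-gon of that circumradius (area = (16/2)·3.048²·sin(360°/16) = 28.45 mm²); the r=4.5 cylinder at (-3, 8) gives a regular 16-gon of circumradius 4.5 (constant along its height) (area = (16/2)·4.500²·sin(360°/16) = 61.99 mm²); Taking the union: the regions partially overlap — summed areas 311.44 mm² minus the doubly-counted overlap 32.45 mm² gives 278.99 mm² — area = 278.99 mm². Checking containment: at z = 18 the cross-section extends beyond the z = 8.4 cross-section by about 57.99 mm².

part overhangs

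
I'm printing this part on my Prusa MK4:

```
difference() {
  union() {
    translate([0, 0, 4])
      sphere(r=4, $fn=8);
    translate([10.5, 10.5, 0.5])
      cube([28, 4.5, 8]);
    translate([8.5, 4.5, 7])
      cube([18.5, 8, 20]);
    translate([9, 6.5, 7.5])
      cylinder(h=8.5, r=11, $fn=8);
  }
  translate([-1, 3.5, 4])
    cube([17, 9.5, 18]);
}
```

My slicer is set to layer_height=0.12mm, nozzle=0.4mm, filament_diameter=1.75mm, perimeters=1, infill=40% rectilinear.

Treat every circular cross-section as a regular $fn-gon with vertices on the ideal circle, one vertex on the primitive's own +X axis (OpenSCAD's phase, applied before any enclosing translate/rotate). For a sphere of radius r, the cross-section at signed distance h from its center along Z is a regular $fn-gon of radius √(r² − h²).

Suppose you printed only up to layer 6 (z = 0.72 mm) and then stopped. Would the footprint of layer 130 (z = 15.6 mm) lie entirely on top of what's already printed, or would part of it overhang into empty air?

Compare the two slices. At z = 0.72: the r=4 sphere slices to a regular 8-gon of circumradius 2.289 (√(r²−h²) with h=3.28 from center) (area = (8/2)·2.289²·sin(360°/8) = 14.83 mm²); the 28×4.5 cube at (10.5, 10.5) contributes its full rectangle (area 126.00 mm²); the cube at (8.5, 4.5) does not reach this height (z outside [7, 27]); the cylinder at (9, 6.5) is absent (z outside [7.5, 16]); Taking the union: the 2 present regions are separate (no shared area or edge), so areas and boundary lengths simply add and each stays a separate island — area = 140.83 mm²; the cube at (-1, 3.5) does not reach this height (z outside [4, 22]); After the difference (first − rest): none of the subtracted shapes is present at this height, so the result so far is unchanged — area = 140.83 mm². At z = 15.6: the sphere is not intersected at this z (|z−center|=11.600 > r=4); the cube at (10.5, 10.5) is not intersected at this z (z outside [0.5, 8.5]); the 18.5×8 cube at (8.5, 4.5) contributes its full rectangle (area 148.00 mm²); the r=11 cylinder at (9, 6.5) gives a regular 8-gon of circumradius 11 (constant along its height) (area = (8/2)·11.000²·sin(360°/8) = 342.24 mm²); Combining (union): the regions partially overlap — summed areas 490.24 mm² minus the doubly-counted overlap 83.72 mm² gives 406.52 mm² — area = 406.52 mm²; the cube at (-1, 3.5) is present — its section is the full 17×9.5 rectangle (area 161.50 mm²); Taking the first minus the rest: starting from the result so far (406.52 mm²), the 17×9.5 cube at (-1, 3.5) partially overlaps it — only the 157.97 mm² overlap (of its 161.50 mm²) is removed, clipping the outline — area = 248.55 mm². Checking containment: at z = 15.6 the cross-section extends beyond the z = 0.72 cross-section by about 208.97 mm².

part overhangs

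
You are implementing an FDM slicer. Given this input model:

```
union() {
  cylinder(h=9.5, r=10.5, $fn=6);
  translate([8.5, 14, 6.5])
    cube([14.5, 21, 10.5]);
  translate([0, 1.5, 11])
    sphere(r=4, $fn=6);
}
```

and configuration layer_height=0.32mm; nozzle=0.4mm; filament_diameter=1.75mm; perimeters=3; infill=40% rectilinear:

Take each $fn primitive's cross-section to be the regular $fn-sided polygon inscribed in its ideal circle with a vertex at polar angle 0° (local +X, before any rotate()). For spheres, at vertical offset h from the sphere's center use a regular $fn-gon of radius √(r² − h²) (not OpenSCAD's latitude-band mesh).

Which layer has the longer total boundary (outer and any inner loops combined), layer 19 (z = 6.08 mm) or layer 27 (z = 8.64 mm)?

layer 27 (z = 8.64 mm)

Layer 19 (z = 6.08): the r=10.5 cylinder gives a regular 6-gon of circumradius 10.5 (constant along its height) (perimeter = 2·6·10.500·sin(180°/6) = 63.00 mm); the cube at (8.5, 14) is absent (z outside [6.5, 17]); the sphere at (0, 1.5) is not intersected at this z (|z−center|=4.920 > r=4); Combining (union): only the r=10.5 cylinder is present, so the union is just that shape — boundary = 63.00 mm. So its perimeter = 63.00 mm. Layer 27 (z = 8.64): the r=10.5 cylinder gives a regular 6-gon of circumradius 10.5 (constant along its height) (perimeter = 2·6·10.500·sin(180°/6) = 63.00 mm); the cube at (8.5, 14) (footprint 14.5×21) is included at this height (perimeter 71.00 mm); the r=4 sphere at (0, 1.5) slices to a regular 6-gon of circumradius 3.230 (√(r²−h²) with h=2.36 from center) (perimeter = 2·6·3.230·sin(180°/6) = 19.38 mm); Merging all regions: the regions partially overlap (shared area 27.10 mm²), so the edge portions inside another operand are dropped and the merged outline is re-measured after clipping — boundary = 134.00 mm. So its perimeter = 134.00 mm. Layer 27 is larger (134.00 vs 63.00 mm).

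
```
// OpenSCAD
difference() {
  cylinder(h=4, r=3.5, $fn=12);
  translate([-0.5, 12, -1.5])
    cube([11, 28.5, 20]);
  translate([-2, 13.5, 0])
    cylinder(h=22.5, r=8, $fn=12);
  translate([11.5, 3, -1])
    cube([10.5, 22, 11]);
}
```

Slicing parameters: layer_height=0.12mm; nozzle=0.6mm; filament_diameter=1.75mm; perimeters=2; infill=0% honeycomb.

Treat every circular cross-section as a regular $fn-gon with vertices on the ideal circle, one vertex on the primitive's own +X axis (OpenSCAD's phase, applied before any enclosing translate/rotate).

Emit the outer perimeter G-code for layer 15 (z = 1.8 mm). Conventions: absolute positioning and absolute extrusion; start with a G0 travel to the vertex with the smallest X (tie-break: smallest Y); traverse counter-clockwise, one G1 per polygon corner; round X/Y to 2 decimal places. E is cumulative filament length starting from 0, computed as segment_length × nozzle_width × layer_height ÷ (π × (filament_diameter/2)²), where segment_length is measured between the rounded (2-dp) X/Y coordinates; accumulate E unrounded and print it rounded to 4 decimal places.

G0 X-3.50 Y0.00 Z1.80
G1 X-3.03 Y-1.75 E0.0542
G1 X-1.75 Y-3.03 E0.1084
G1 X0.00 Y-3.50 E0.1627
G1 X1.75 Y-3.03 E0.2169
G1 X3.03 Y-1.75 E0.2711
G1 X3.50 Y0.00 E0.3253
G1 X3.03 Y1.75 E0.3796
G1 X1.75 Y3.03 E0.4338
G1 X0.00 Y3.50 E0.4880
G1 X-1.75 Y3.03 E0.5422
G1 X-3.03 Y1.75 E0.5964
G1 X-3.50 Y0.00 E0.6507

At z = 1.8 mm: the r=3.5 cylinder contributes a regular 12-gon of circumradius 3.5; the cube at (-0.5, 12) (footprint 11×28.5) is included at this height; the r=8 cylinder at (-2, 13.5) gives a regular 12-gon of circumradius 8 (constant along its height); the cube at (11.5, 3) (footprint 10.5×22) is included at this height; After the difference (first − rest): starting from the r=3.5 cylinder, the 11×28.5 cube at (-0.5, 12) misses the remaining region (no effect); the r=8 cylinder at (-2, 13.5) misses the remaining region (no effect); the 10.5×22 cube at (11.5, 3) misses the remaining region (no effect) — 1 connected region. The outline is a single polygon with 12 vertices. Extrusion per mm of travel: 0.6 × 0.12 / (π × 0.875²) = 0.029934. Accumulating E over each segment gives final E = 0.6507.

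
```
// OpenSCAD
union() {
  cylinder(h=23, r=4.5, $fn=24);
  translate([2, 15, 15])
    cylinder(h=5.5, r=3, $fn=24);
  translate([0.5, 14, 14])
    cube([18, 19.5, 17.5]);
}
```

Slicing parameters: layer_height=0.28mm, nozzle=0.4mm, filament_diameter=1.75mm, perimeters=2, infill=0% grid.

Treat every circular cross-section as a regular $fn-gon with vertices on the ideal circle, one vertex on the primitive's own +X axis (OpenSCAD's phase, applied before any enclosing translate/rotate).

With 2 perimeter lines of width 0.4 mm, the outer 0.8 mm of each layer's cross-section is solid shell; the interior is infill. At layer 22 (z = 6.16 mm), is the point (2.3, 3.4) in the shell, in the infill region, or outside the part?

shell

At z = 6.16 mm: the r=4.5 cylinder contributes a regular 24-gon of circumradius 4.5; the cylinder at (2, 15) is not intersected at this z (z outside [15, 20.5]); the cube at (0.5, 14) is not intersected at this z (z outside [14, 31.5]); Combining (union): only the r=4.5 cylinder is present, so the union is just that shape — 1 connected region. Overall, the cross-section is a single solid region. The nearest boundary edge runs (3.18, 3.18)→(2.25, 3.90); distance from the point to it = 0.36 mm. The point is inside the cross-section, 0.36 mm from the nearest boundary — within the 0.8 mm shell band (2 × 0.4).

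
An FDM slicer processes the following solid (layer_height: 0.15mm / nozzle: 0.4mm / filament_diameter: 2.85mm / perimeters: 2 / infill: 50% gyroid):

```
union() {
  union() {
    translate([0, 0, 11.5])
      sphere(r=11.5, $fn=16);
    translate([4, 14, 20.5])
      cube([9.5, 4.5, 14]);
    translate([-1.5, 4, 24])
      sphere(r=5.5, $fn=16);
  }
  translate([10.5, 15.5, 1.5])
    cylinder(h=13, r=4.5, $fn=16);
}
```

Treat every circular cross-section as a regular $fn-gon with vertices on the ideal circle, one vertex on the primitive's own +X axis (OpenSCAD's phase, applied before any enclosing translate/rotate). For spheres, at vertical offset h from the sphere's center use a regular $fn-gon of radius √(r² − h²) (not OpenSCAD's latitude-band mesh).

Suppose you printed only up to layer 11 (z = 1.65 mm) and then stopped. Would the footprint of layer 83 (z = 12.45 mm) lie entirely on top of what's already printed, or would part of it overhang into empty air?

Compare the two slices. At z = 1.65: the sphere: section is a regular 16-gon, circumradius = √(r²−h²) = √(11.5²−9.85²) = 5.935 (area = (16/2)·5.935²·sin(360°/16) = 107.85 mm²); the cube at (4, 14) is absent (z outside [20.5, 34.5]); the sphere at (-1.5, 4) is not intersected at this z (|z−center|=22.350 > r=5.5); Merging all regions: only the r=11.5 sphere is present, so the union is just that shape — area = 107.85 mm²; the r=4.5 cylinder at (10.5, 15.5) gives a regular 16-gon of circumradius 4.5 (constant along its height) (area = (16/2)·4.500²·sin(360°/16) = 61.99 mm²); Taking the union: the 2 present regions are separate (no shared area or edge), so areas and boundary lengths simply add and each stays a separate island — area = 169.84 mm². At z = 12.45: the r=11.5 sphere slices to a regular 16-gon of circumradius 11.461 (√(r²−h²) with h=0.95 from center) (area = (16/2)·11.461²·sin(360°/16) = 402.12 mm²); the cube at (4, 14) is not intersected at this z (z outside [20.5, 34.5]); the sphere at (-1.5, 4) is not intersected at this z (|z−center|=11.550 > r=5.5); Combining (union): only the r=11.5 sphere is present, so the union is just that shape — area = 402.12 mm²; the r=4.5 cylinder at (10.5, 15.5) gives a regular 16-gon of circumradius 4.5 (constant along its height) (area = (16/2)·4.500²·sin(360°/16) = 61.99 mm²); Combining (union): the 2 present regions are separate (no shared area or edge), so areas and boundary lengths simply add and each stays a separate island — area = 464.11 mm². Checking containment: at z = 12.45 the cross-section extends beyond the z = 1.65 cross-section by about 294.27 mm².

part overhangs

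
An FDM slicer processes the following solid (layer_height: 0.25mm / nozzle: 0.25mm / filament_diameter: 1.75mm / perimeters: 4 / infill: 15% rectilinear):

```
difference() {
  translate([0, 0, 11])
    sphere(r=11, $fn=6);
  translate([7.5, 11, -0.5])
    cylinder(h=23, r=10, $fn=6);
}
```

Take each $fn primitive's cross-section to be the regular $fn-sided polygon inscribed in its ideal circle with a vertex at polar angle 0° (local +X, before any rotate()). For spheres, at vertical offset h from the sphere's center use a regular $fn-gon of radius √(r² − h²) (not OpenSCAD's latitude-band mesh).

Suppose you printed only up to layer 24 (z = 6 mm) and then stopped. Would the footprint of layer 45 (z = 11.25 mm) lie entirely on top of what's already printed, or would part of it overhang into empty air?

part overhangs

Compare the two slices. At z = 6: the r=11 sphere contributes a regular 6-gon of circumradius √(11²−5²) = 9.798 (area = (6/2)·9.798²·sin(360°/6) = 249.42 mm²); the cylinder at (7.5, 11): section is a regular 6-gon, circumradius r=10 (area = (6/2)·10.000²·sin(360°/6) = 259.81 mm²); After the difference (first − rest): starting from the r=11 sphere (249.42 mm²), the r=10 cylinder at (7.5, 11) partially overlaps it — only the 36.55 mm² overlap (of its 259.81 mm²) is removed, clipping the outline — area = 212.87 mm². At z = 11.25: the r=11 sphere slices to a regular 6-gon of circumradius 10.997 (√(r²−h²) with h=0.25 from center) (area = (6/2)·10.997²·sin(360°/6) = 314.20 mm²); the r=10 cylinder at (7.5, 11) contributes a regular 6-gon of circumradius 10 (area = (6/2)·10.000²·sin(360°/6) = 259.81 mm²); After the difference (first − rest): starting from the r=11 sphere (314.20 mm²), the r=10 cylinder at (7.5, 11) partially overlaps it — only the 51.34 mm² overlap (of its 259.81 mm²) is removed, clipping the outline — area = 262.87 mm². Checking containment: at z = 11.25 the cross-section extends beyond the z = 6 cross-section by about 50.00 mm².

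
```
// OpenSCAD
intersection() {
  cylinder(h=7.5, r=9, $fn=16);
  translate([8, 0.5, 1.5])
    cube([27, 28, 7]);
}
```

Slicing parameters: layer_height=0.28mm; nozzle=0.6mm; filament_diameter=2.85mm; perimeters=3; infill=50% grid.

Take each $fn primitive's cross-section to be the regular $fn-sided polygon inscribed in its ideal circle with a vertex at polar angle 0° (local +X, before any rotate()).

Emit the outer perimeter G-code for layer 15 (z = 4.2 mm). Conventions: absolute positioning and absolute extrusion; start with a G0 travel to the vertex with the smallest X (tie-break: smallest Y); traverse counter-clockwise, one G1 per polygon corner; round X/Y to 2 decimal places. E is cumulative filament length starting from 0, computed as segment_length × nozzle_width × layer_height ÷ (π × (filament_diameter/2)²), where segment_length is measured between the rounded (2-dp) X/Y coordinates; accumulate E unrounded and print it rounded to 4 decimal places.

At z = 4.2 mm: the cylinder: section is a regular 16-gon, circumradius r=9; the cube at (8, 0.5) is present — its section is the full 27×28 rectangle; After intersecting: the 27×28 cube at (8, 0.5) partially overlaps the r=9 cylinder; clipping to the common part keeps 1.86 mm² — 1 connected region. The outline is a single polygon with 4 vertices. Extrusion per mm of travel: 0.6 × 0.28 / (π × 1.425²) = 0.026335. Accumulating E over each segment gives final E = 0.2078.

G0 X8.00 Y0.50 Z4.20
G1 X8.90 Y0.50 E0.0237
G1 X8.31 Y3.44 E0.1027
G1 X8.00 Y3.92 E0.1177
G1 X8.00 Y0.50 E0.2078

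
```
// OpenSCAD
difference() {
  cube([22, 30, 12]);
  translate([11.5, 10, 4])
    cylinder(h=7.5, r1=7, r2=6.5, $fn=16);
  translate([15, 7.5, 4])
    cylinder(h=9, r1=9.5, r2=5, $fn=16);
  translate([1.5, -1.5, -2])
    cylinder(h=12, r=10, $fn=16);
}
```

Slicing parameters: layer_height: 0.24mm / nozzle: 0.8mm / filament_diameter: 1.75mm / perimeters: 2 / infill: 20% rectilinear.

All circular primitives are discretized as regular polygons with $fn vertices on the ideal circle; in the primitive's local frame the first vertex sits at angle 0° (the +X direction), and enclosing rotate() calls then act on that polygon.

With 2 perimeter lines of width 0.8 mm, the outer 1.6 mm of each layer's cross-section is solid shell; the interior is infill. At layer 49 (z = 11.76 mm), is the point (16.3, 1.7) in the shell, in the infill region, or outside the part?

shell

At z = 11.76 mm: the cube is present — its section is the full 22×30 rectangle; the cone at (11.5, 10) is absent (z outside [4, 11.5]); the cone at (15, 7.5): at t=0.862 of its height the radius interpolates to r₁+(r₂−r₁)t = 5.620, giving a regular 16-gon of that circumradius; the cylinder at (1.5, -1.5) is not intersected at this z (z outside [-2, 10]); After the difference (first − rest): starting from the 22×30 cube, the cone at (15, 7.5) lies wholly inside it (removes its full 96.69 mm² and its 35.09 mm outline becomes a hole wall) — 1 connected region with 1 hole. Overall, the cross-section is one region with 1 hole. The nearest boundary edge runs (15.00, 1.88)→(17.15, 2.31); distance from the point to it = 0.43 mm. The point is inside the cross-section, 0.43 mm from the nearest boundary — within the 1.6 mm shell band (2 × 0.8).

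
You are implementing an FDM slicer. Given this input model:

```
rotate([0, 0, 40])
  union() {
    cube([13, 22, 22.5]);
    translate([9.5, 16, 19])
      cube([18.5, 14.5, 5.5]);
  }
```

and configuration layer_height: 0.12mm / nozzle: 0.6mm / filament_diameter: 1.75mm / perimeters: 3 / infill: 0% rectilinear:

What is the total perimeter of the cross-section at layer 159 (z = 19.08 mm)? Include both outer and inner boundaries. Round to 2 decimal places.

117.00 mm

At z = 19.08 mm: the 13×22 cube contributes its full rectangle (perimeter 70.00 mm); the 18.5×14.5 cube at (9.5, 16) contributes its full rectangle (perimeter 66.00 mm); Combining (union): the regions partially overlap (shared area 21.00 mm²), so the edge portions inside another operand are dropped and the merged outline is re-measured after clipping — boundary = 117.00 mm; (whole slice rotated 40° about Z — lengths, areas and connectivity unchanged). Overall, the cross-section is a single solid region. Total boundary length (outer) = 117.00 mm.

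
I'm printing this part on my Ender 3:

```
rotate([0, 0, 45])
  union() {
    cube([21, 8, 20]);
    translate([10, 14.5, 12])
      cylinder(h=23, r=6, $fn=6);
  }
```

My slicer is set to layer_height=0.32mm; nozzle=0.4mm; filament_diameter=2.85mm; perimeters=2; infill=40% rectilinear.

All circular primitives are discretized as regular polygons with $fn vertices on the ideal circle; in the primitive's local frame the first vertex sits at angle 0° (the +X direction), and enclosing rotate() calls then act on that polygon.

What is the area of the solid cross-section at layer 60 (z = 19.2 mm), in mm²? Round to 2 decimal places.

At z = 19.2 mm: the cube is present — its section is the full 21×8 rectangle (area 168.00 mm²); the r=6 cylinder at (10, 14.5) gives a regular 6-gon of circumradius 6 (constant along its height) (area = (6/2)·6.000²·sin(360°/6) = 93.53 mm²); Combining (union): the 2 present regions are separate (no shared area or edge), so areas and boundary lengths simply add and each stays a separate island — area = 261.53 mm²; (whole slice rotated 45° about Z — lengths, areas and connectivity unchanged). Overall, the cross-section has 2 separate islands. Net area = 261.53 mm².

261.53 mm²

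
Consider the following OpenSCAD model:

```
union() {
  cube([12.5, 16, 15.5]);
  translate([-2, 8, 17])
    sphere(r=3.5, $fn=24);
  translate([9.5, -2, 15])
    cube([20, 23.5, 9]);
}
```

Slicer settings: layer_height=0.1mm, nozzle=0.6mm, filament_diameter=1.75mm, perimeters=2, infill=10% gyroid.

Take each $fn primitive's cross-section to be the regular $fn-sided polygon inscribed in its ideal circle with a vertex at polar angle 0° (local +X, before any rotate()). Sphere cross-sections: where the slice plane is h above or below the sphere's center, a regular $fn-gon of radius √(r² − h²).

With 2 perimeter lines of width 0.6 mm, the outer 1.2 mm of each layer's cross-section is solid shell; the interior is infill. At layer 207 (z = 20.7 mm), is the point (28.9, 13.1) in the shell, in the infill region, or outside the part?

shell

At z = 20.7 mm: the cube is absent (z outside [0, 15.5]); the sphere at (-2, 8) does not reach this height (|z−center|=3.700 > r=3.5); the cube at (9.5, -2) (footprint 20×23.5) is included at this height; Taking the union: only the 20×23.5 cube at (9.5, -2) is present, so the union is just that shape — 1 connected region. Overall, the cross-section is a single solid region. The nearest boundary edge runs (29.50, -2.00)→(29.50, 21.50); distance from the point to it = 0.60 mm. The point is inside the cross-section, 0.60 mm from the nearest boundary — within the 1.2 mm shell band (2 × 0.6).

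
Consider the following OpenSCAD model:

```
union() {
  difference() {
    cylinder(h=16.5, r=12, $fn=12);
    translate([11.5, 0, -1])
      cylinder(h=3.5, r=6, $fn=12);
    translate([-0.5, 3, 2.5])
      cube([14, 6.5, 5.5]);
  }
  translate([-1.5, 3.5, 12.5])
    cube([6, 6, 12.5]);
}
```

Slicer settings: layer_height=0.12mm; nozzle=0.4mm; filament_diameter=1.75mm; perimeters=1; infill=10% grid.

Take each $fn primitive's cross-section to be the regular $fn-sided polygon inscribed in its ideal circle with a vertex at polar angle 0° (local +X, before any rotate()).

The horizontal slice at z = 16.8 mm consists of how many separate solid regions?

1

At z = 16.8 mm: the cylinder does not reach this height (z outside [0, 16.5]); the cylinder at (11.5, 0) is not intersected at this z (z outside [-1, 2.5]); the cube at (-0.5, 3) is absent (z outside [2.5, 8]); After the difference (first − rest): the first operand is absent here, so nothing remains; the cube at (-1.5, 3.5) is present — its section is the full 6×6 rectangle; Merging all regions: only the 6×6 cube at (-1.5, 3.5) is present, so the union is just that shape — 1 connected region. The result has 1 disconnected region.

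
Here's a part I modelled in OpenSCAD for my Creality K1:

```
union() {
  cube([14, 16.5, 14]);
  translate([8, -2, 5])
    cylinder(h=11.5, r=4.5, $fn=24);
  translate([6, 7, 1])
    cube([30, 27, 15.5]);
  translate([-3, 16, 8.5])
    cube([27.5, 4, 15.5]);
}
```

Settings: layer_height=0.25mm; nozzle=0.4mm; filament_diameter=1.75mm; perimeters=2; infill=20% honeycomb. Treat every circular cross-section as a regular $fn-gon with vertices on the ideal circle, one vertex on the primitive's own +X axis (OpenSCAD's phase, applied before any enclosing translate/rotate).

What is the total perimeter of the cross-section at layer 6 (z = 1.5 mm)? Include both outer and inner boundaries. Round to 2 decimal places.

At z = 1.5 mm: the cube is present — its section is the full 14×16.5 rectangle (perimeter 61.00 mm); the cylinder at (8, -2) does not reach this height (z outside [5, 16.5]); the cube at (6, 7) is present — its section is the full 30×27 rectangle (perimeter 114.00 mm); the cube at (-3, 16) is absent (z outside [8.5, 24]); Taking the union: the regions partially overlap (shared area 76.00 mm²), so the edge portions inside another operand are dropped and the merged outline is re-measured after clipping — boundary = 140.00 mm. Overall, the cross-section is a single solid region. Total boundary length (outer) = 140.00 mm.

140.00 mm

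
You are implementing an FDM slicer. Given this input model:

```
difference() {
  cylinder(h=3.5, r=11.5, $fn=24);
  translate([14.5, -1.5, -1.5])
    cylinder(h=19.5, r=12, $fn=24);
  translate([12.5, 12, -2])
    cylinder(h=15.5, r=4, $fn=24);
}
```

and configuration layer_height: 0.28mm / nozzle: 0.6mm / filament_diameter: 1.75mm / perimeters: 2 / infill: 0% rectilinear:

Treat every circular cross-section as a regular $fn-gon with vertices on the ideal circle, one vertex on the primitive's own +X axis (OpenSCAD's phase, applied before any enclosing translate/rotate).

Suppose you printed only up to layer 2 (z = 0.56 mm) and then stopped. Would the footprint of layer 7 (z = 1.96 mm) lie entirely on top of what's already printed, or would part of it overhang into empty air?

Compare the two slices. At z = 0.56: the r=11.5 cylinder gives a regular 24-gon of circumradius 11.5 (constant along its height) (area = (24/2)·11.500²·sin(360°/24) = 410.75 mm²); the r=12 cylinder at (14.5, -1.5) gives a regular 24-gon of circumradius 12 (constant along its height) (area = (24/2)·12.000²·sin(360°/24) = 447.24 mm²); the r=4 cylinder at (12.5, 12) gives a regular 24-gon of circumradius 4 (constant along its height) (area = (24/2)·4.000²·sin(360°/24) = 49.69 mm²); Subtracting the remaining from the first: starting from the r=11.5 cylinder (410.75 mm²), the r=12 cylinder at (14.5, -1.5) partially overlaps it — only the 111.73 mm² overlap (of its 447.24 mm²) is removed, clipping the outline; the r=4 cylinder at (12.5, 12) misses the remaining region (no effect) — area = 299.02 mm². At z = 1.96: the r=11.5 cylinder gives a regular 24-gon of circumradius 11.5 (constant along its height) (area = (24/2)·11.500²·sin(360°/24) = 410.75 mm²); the cylinder at (14.5, -1.5): section is a regular 24-gon, circumradius r=12 (area = (24/2)·12.000²·sin(360°/24) = 447.24 mm²); the cylinder at (12.5, 12): section is a regular 24-gon, circumradius r=4 (area = (24/2)·4.000²·sin(360°/24) = 49.69 mm²); Subtracting the remaining from the first: starting from the r=11.5 cylinder (410.75 mm²), the r=12 cylinder at (14.5, -1.5) partially overlaps it — only the 111.73 mm² overlap (of its 447.24 mm²) is removed, clipping the outline; the r=4 cylinder at (12.5, 12) misses the remaining region (no effect) — area = 299.02 mm². Checking containment: the cross-section at z = 1.96 is a subset of the cross-section at z = 0.56.

entirely on top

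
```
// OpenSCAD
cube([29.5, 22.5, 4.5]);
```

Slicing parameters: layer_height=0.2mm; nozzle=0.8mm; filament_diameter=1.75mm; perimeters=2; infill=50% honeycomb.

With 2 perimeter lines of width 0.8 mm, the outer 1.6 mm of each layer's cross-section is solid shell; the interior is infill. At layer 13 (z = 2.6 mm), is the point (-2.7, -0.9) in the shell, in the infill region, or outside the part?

outside

At z = 2.6 mm: the cube is present — its section is the full 29.5×22.5 rectangle. Overall, the cross-section is a single solid region. The nearest boundary edge runs (0.00, 0.00)→(29.50, 0.00); distance from the point to it = 2.85 mm. The point is not inside any of the regions above, so it lies outside the cross-section (2.85 mm from the nearest boundary).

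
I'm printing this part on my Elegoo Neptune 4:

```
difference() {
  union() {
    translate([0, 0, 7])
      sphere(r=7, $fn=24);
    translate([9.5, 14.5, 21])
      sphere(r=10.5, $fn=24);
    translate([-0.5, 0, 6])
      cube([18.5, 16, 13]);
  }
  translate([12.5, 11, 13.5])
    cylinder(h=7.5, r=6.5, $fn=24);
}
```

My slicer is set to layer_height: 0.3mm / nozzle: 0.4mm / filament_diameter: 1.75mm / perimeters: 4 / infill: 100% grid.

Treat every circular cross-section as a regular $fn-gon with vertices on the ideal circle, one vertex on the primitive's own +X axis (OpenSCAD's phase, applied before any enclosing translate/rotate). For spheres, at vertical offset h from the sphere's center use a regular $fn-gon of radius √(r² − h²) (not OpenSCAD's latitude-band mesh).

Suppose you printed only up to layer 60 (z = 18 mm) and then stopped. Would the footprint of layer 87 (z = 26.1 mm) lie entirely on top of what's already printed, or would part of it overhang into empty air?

part overhangs

Compare the two slices. At z = 18: the sphere is absent (|z−center|=11.000 > r=7); the sphere at (9.5, 14.5): section is a regular 24-gon, circumradius = √(r²−h²) = √(10.5²−3²) = 10.062 (area = (24/2)·10.062²·sin(360°/24) = 314.47 mm²); the 18.5×16 cube at (-0.5, 0) contributes its full rectangle (area 296.00 mm²); Merging all regions: the regions partially overlap — summed areas 610.47 mm² minus the doubly-counted overlap 179.51 mm² gives 430.96 mm² — area = 430.96 mm²; the cylinder at (12.5, 11): section is a regular 24-gon, circumradius r=6.5 (area = (24/2)·6.500²·sin(360°/24) = 131.22 mm²); After the difference (first − rest): starting from the result so far (430.96 mm²), the r=6.5 cylinder at (12.5, 11) partially overlaps it — only the 129.83 mm² overlap (of its 131.22 mm²) is removed, clipping the outline — area = 301.13 mm². At z = 26.1: the sphere is absent (|z−center|=19.100 > r=7); the r=10.5 sphere at (9.5, 14.5) contributes a regular 24-gon of circumradius √(10.5²−5.1²) = 9.178 (area = (24/2)·9.178²·sin(360°/24) = 261.63 mm²); the cube at (-0.5, 0) is not intersected at this z (z outside [6, 19]); Merging all regions: only the r=10.5 sphere at (9.5, 14.5) is present, so the union is just that shape — area = 261.63 mm²; the cylinder at (12.5, 11) is not intersected at this z (z outside [13.5, 21]); Subtracting the remaining from the first: none of the subtracted shapes is present at this height, so that combined region is unchanged — area = 261.63 mm². Checking containment: at z = 26.1 the cross-section extends beyond the z = 18 cross-section by about 112.79 mm².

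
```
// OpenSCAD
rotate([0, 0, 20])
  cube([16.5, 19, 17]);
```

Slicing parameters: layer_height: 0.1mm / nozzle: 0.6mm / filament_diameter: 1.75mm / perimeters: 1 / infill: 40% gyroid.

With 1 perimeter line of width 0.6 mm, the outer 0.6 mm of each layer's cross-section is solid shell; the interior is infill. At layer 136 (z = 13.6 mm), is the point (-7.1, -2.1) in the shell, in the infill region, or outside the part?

outside

At z = 13.6 mm: the cube is present — its section is the full 16.5×19 rectangle; (rotated 20° about Z; rotation is an isometry so areas/perimeters/island counts are preserved). Overall, the cross-section is a single solid region. Undo the 20° rotation: the query point maps to (-7.390, 0.455) in the un-rotated model frame. The nearest boundary edge runs (0.00, 19.00)→(0.00, 0.00); distance from the point to it = 7.39 mm. The point is not inside any of the regions above, so it lies outside the cross-section (7.39 mm from the nearest boundary).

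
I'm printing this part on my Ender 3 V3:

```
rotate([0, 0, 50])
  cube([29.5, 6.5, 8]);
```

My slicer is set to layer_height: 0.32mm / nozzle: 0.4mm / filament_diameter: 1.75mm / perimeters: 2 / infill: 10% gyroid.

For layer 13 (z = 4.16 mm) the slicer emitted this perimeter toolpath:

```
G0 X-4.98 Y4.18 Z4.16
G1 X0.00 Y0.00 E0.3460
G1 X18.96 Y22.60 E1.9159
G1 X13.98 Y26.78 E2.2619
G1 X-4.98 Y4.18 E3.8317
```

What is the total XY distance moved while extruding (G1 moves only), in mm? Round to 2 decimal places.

Sum the Euclidean lengths of each G1 segment: total = 72.00 mm.

72.00 mm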